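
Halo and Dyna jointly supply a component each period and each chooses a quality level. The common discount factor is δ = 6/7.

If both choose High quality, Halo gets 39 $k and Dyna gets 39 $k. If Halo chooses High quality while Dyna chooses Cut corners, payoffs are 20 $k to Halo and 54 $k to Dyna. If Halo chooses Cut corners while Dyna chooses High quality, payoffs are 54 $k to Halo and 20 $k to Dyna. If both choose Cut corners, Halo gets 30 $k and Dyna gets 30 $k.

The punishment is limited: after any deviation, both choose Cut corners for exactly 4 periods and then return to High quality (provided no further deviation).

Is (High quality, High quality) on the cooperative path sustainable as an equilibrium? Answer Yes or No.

Yes

A one-shot deviation gives 54 now, then 30 for 4 periods, then back to 39.
Gain from deviating: (54−39) today; loss: (39−30) in each of the next 4 periods.
No-deviation condition: (39−30)(δ+…+δ^4) ≥ 54−39, i.e. δ+…+δ^4 ≥ 5/3.
At δ = 6/7: δ+…+δ^4 = 2.7613 ≥ 1.6667.
So cooperation is sustainable.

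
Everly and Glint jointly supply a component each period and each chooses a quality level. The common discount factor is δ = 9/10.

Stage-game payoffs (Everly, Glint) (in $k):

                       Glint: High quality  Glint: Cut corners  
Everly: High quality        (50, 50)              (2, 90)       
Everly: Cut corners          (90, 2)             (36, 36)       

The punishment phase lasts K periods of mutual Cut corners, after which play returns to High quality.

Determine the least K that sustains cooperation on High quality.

Need Σ_{k=1}^{K} δ^k ≥ (90−50)/(50−36) = 2.8571 at δ = 9/10.
At K = 3 the sum is 2.4390 < 2.8571; at K = 4 it is 3.0951 ≥ 2.8571.
So the minimum punishment length is K = 4.

4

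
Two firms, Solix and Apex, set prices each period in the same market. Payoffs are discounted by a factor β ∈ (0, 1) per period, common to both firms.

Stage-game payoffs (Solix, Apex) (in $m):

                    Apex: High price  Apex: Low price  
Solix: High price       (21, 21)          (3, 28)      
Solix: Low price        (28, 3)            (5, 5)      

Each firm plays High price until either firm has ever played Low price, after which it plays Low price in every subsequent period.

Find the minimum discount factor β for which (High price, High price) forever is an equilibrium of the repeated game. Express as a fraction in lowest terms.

21/(1−β) ≥ 28 + 5β/(1−β)
21 ≥ 28 − 23β
β ≥ 7/23.

7/23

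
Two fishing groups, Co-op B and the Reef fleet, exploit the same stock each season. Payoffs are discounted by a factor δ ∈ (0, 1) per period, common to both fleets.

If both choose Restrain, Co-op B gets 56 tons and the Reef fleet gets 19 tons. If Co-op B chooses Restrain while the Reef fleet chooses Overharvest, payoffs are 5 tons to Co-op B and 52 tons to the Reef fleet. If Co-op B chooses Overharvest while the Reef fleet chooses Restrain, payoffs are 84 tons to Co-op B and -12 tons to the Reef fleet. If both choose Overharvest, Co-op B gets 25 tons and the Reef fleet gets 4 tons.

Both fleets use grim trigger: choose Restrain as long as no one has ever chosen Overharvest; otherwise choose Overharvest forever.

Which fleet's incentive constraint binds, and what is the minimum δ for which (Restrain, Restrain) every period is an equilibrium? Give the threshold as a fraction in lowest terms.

the Reef fleet; δ ≥ 11/16

For Co-op B: deviation gain 84−56 = 28, per-period punishment loss 56−25 = 31. IC gives δ ≥ 28/59.
For the Reef fleet: gain 33, loss 15 per period, so δ ≥ 33/48 = 11/16.
The tighter constraint is the Reef fleet's, so cooperation needs δ ≥ 11/16.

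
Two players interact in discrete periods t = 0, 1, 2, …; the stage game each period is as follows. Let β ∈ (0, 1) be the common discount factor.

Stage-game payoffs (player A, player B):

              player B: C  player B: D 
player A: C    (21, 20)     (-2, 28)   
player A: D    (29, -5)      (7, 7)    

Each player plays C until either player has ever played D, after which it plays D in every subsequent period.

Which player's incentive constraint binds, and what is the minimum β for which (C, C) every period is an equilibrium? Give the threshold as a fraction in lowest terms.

player B; β ≥ 8/21

player A: cooperation gives 21 each period; deviation gives 29 once then 7 forever.
  21/(1−β) ≥ 29 + 7β/(1−β) ⇒ β ≥ 8/22 = 4/11.
player B: cooperation gives 20 each period; deviation gives 28 once then 7 forever.
  β ≥ 8/21.
Both must hold, so the binding constraint is player B's: β ≥ 8/21.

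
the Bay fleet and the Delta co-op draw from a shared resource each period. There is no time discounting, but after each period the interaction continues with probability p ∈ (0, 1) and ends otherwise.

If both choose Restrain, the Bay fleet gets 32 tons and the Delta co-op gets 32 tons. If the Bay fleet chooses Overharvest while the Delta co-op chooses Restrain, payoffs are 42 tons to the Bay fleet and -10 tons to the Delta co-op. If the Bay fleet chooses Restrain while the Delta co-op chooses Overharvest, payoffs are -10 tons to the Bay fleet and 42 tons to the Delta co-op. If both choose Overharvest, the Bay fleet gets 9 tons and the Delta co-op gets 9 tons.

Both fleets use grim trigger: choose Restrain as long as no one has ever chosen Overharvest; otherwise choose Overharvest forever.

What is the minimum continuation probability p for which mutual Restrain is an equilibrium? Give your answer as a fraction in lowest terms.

10/33

With no time discounting, the continuation probability p plays the role of the discount factor.
Grim-trigger IC: 32/(1−p) ≥ 42 + 9p/(1−p) ⇒ p ≥ (42−32)/(42−9) = 10/33.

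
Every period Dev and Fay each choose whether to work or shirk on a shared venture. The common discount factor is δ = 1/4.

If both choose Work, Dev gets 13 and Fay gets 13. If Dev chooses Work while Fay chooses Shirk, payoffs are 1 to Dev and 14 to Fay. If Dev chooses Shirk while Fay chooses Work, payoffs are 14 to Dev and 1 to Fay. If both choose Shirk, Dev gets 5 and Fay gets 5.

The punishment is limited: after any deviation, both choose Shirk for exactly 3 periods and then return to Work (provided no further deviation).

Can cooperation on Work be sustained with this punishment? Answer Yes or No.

Yes

Comparing payoff streams over the 4 periods until play realigns: cooperate → 13(1+δ+…+δ^3); deviate → 14 + 5(δ+…+δ^3).
Cooperation is sustained iff (13−5)(δ+…+δ^3) ≥ 14−13.
δ+…+δ^3 = 1/4·(1−(1/4)^3)/(1−1/4) = 0.3281, and (14−13)/(13−5) = 0.1250.
0.3281 ≥ 0.1250, so cooperation is sustainable.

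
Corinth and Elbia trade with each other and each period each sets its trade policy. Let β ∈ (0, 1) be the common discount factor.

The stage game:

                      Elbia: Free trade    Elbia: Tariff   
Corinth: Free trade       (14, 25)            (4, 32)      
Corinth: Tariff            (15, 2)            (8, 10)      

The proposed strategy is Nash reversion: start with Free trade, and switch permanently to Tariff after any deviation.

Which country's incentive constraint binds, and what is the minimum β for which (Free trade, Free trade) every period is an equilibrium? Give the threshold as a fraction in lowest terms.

Elbia; β ≥ 7/22

For Corinth: deviation gain 15−14 = 1, per-period punishment loss 14−8 = 6. IC gives β ≥ 1/7.
For Elbia: gain 7, loss 15 per period, so β ≥ 7/22.
The tighter constraint is Elbia's, so cooperation needs β ≥ 7/22.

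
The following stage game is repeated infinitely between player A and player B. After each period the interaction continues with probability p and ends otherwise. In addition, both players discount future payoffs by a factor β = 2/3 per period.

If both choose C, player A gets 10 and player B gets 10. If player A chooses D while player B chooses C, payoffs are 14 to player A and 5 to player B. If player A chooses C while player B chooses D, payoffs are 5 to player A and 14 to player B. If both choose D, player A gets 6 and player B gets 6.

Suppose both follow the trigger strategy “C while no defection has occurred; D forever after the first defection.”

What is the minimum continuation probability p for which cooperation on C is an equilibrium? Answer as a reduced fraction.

3/4

With continuation probability p and discount β, the effective per-period discount factor is βp.
Grim-trigger IC: βp ≥ (14−10)/(14−6) = 1/2.
So p ≥ (1/2)/(2/3) = 3/4.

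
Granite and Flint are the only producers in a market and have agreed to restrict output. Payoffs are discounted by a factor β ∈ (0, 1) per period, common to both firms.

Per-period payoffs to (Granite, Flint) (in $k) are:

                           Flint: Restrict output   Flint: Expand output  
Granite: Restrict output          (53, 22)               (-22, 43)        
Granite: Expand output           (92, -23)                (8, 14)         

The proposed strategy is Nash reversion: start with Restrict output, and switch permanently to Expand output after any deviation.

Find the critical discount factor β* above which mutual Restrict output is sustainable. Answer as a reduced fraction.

Granite's threshold: (92−53)/(92−8) = 13/28.
Flint's threshold: (43−22)/(43−14) = 21/29.
13/28 < 21/29, so Flint binds and β* = 21/29.

21/29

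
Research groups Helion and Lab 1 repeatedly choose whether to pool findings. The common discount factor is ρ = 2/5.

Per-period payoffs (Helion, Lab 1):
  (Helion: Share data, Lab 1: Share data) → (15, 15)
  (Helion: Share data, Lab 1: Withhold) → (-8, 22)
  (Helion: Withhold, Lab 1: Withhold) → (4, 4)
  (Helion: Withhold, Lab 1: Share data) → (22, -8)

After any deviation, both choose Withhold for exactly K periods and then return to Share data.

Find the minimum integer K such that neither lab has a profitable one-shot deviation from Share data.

IC: ρ(1−ρ^K)/(1−ρ) ≥ (22−15)/(15−4) = 7/11.
With ρ = 2/5: need 1 − ρ^K ≥ 7/11·(1−2/5)/(2/5), i.e. ρ^K ≤ 0.0455.
Since (2/5)^3 = 0.0640 and (2/5)^4 = 0.0256, the smallest such K is 4.

4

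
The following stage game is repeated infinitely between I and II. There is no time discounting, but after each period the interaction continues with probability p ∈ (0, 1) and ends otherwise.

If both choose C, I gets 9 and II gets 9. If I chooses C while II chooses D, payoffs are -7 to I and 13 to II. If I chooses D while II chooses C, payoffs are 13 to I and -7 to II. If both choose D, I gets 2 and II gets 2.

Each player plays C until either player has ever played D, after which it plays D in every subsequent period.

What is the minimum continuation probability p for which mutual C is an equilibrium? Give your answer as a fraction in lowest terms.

With no time discounting, the continuation probability p plays the role of the discount factor.
Grim-trigger IC: 9/(1−p) ≥ 13 + 2p/(1−p) ⇒ p ≥ (13−9)/(13−2) = 4/11.

4/11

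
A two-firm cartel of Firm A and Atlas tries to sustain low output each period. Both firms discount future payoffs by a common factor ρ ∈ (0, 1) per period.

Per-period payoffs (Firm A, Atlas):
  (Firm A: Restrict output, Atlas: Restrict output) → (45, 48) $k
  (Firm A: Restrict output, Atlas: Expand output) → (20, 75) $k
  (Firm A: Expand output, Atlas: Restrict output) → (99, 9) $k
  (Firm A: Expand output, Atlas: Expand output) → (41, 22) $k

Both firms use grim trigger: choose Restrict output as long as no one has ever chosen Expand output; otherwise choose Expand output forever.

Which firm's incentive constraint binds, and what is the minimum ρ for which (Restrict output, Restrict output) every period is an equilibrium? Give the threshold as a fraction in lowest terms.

Firm A; ρ ≥ 27/29

Firm A: cooperation gives 45 each period; deviation gives 99 once then 41 forever.
  45/(1−ρ) ≥ 99 + 41ρ/(1−ρ) ⇒ ρ ≥ 54/58 = 27/29.
Atlas: cooperation gives 48 each period; deviation gives 75 once then 22 forever.
  ρ ≥ 27/53.
Both must hold, so the binding constraint is Firm A's: ρ ≥ 27/29.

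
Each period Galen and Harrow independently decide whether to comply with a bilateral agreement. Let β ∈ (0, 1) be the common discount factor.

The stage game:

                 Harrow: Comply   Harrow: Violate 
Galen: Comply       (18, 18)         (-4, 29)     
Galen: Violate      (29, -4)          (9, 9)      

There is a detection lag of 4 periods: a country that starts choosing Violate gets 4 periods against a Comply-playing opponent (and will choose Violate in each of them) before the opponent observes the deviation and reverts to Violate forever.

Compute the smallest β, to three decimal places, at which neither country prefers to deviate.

Deviating for the 4 undetected periods gains 29−18 = 11 per period over cooperation, then loses 18−9 = 9 per period forever once punishment starts.
Gain: 11(1 + β + … + β^3); loss: 9·β^4/(1−β).
No profitable deviation ⇔ 11(1−β^4) ≤ 9·β^4, i.e. β^4 ≥ 11/(11+9) = 11/20.
Hence β ≥ (11/20)^(1/4) ≈ 0.861.

0.861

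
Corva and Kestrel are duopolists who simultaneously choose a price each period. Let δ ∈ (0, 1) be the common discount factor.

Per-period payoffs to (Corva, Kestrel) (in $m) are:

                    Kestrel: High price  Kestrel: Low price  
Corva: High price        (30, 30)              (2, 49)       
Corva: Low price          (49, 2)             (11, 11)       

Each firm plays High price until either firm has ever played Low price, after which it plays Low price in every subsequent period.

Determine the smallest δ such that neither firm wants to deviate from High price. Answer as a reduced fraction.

1/2

Under grim trigger the critical discount factor is (T−C)/(T−P) with T = 49, C = 30, P = 11.
δ* = (49−30)/(49−11) = 19/38 = 1/2.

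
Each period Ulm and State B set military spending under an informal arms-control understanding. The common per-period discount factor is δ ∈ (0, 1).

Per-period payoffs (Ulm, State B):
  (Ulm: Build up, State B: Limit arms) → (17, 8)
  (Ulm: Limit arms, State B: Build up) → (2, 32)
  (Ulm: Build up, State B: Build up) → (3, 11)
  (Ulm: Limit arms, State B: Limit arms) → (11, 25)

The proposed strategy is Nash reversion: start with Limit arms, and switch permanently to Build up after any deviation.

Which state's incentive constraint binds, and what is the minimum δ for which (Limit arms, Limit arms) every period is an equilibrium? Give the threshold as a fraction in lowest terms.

Ulm: cooperation gives 11 each period; deviation gives 17 once then 3 forever.
  11/(1−δ) ≥ 17 + 3δ/(1−δ) ⇒ δ ≥ 6/14 = 3/7.
State B: cooperation gives 25 each period; deviation gives 32 once then 11 forever.
  δ ≥ 7/21 = 1/3.
Both must hold, so the binding constraint is Ulm's: δ ≥ 3/7.

Ulm; δ ≥ 3/7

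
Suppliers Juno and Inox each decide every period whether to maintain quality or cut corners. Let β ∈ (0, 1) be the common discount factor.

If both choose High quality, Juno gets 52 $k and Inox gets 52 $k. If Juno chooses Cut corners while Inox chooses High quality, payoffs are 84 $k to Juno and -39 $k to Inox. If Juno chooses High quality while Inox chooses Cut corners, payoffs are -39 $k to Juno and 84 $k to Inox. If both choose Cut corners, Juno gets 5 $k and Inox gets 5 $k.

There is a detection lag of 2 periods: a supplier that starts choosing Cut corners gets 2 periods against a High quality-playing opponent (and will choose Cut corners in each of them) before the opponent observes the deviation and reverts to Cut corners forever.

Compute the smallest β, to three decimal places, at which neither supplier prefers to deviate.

The best deviation is to choose Cut corners for all 2 undetected periods, earning 84 each, then 5 forever once detected.
Deviation value: 84(1−β^2)/(1−β) + 5β^2/(1−β); cooperation value: 52/(1−β).
IC: 52 ≥ 84(1−β^2) + 5β^2 = 84 − 79β^2.
So β^2 ≥ 32/79, giving β ≥ (32/79)^(1/2) ≈ 0.636.

0.636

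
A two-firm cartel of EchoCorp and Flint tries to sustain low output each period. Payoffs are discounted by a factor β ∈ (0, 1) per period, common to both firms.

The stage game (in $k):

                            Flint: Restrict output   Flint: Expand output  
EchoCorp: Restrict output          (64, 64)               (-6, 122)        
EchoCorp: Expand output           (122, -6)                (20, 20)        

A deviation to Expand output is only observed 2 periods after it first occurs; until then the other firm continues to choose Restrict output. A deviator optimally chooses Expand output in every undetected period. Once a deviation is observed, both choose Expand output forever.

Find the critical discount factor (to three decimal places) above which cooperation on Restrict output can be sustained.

0.754

The best deviation is to choose Expand output for all 2 undetected periods, earning 122 each, then 20 forever once detected.
Deviation value: 122(1−β^2)/(1−β) + 20β^2/(1−β); cooperation value: 64/(1−β).
IC: 64 ≥ 122(1−β^2) + 20β^2 = 122 − 102β^2.
So β^2 ≥ 58/102 = 29/51, giving β ≥ (29/51)^(1/2) ≈ 0.754.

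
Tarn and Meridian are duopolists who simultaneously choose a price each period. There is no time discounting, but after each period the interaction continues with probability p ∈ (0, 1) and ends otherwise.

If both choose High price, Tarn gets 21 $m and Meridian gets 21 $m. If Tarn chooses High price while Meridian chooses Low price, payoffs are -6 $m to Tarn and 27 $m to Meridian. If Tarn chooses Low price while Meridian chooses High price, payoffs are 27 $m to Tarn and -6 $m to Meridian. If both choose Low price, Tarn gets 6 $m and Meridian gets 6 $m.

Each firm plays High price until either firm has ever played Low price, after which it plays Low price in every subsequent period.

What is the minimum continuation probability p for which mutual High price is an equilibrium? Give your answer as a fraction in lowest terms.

With no time discounting, the continuation probability p plays the role of the discount factor.
Grim-trigger IC: 21/(1−p) ≥ 27 + 6p/(1−p) ⇒ p ≥ (27−21)/(27−6) = 2/7.

2/7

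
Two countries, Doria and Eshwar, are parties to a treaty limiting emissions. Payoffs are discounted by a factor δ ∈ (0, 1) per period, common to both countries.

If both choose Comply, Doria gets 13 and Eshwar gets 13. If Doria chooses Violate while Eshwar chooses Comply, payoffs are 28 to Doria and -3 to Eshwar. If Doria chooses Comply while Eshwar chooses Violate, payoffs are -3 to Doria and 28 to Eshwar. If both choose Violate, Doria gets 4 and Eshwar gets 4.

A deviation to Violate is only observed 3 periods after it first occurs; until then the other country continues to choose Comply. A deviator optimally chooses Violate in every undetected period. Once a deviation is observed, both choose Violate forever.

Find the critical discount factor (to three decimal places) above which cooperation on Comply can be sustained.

0.855

A deviator earns 28 for 3 periods, then 4 forever; cooperating earns 13 forever. Multiplying the IC by (1−δ):
13 ≥ 28(1−δ^3) + 4δ^3, so 24·δ^3 ≥ 15 and δ^3 ≥ 5/8.
δ ≥ (5/8)^(1/3) ≈ 0.855.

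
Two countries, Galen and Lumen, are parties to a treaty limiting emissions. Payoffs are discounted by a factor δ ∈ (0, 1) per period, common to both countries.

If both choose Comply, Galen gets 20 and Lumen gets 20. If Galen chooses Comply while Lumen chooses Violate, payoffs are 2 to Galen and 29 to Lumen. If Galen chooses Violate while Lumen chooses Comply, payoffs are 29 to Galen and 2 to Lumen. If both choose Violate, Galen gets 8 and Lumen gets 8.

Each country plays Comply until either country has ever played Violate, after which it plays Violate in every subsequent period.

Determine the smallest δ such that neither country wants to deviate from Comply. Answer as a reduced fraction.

Cooperation forever yields 20 each period: 20/(1−δ).
Deviating yields 29 once, then 8 forever: 29 + 8δ/(1−δ).
No profitable deviation requires 20/(1−δ) ≥ 29 + 8δ/(1−δ).
Multiplying by (1−δ): 20 ≥ 29(1−δ) + 8δ = 29 − 21δ.
So 21δ ≥ 9, i.e. δ ≥ 9/21 = 3/7.

3/7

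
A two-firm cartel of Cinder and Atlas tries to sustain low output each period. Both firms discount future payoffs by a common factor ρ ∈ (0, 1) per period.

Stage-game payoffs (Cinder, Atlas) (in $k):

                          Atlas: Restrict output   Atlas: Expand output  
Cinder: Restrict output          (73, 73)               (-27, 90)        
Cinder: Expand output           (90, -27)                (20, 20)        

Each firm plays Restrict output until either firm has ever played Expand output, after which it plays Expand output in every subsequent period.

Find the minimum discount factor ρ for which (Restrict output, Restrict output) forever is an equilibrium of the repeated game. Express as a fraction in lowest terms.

17/70

73/(1−ρ) ≥ 90 + 20ρ/(1−ρ)
73 ≥ 90 − 70ρ
ρ ≥ 17/70.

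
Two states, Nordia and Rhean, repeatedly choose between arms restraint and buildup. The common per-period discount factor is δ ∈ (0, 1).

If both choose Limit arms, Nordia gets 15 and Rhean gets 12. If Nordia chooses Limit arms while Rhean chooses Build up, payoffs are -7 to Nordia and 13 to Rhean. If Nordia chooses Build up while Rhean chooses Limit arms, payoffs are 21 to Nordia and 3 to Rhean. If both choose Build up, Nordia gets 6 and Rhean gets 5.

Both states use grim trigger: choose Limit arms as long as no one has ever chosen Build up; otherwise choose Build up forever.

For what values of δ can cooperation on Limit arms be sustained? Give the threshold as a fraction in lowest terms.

2/5

Nordia: cooperation gives 15 each period; deviation gives 21 once then 6 forever.
  15/(1−δ) ≥ 21 + 6δ/(1−δ) ⇒ δ ≥ 6/15 = 2/5.
Rhean: cooperation gives 12 each period; deviation gives 13 once then 5 forever.
  δ ≥ 1/8.
Both must hold, so the binding constraint is Nordia's: δ ≥ 2/5.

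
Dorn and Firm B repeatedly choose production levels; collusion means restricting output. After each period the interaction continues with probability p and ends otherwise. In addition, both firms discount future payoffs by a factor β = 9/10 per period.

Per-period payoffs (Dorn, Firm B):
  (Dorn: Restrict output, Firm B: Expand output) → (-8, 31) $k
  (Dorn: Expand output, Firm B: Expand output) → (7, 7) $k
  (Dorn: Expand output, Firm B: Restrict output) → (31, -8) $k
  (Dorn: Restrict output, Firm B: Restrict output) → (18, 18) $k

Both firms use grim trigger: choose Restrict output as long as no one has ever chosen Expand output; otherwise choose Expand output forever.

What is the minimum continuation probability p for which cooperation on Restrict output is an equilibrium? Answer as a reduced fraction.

65/108

With continuation probability p and discount β, the effective per-period discount factor is βp.
Grim-trigger IC: βp ≥ (31−18)/(31−7) = 13/24.
So p ≥ (13/24)/(9/10) = 65/108.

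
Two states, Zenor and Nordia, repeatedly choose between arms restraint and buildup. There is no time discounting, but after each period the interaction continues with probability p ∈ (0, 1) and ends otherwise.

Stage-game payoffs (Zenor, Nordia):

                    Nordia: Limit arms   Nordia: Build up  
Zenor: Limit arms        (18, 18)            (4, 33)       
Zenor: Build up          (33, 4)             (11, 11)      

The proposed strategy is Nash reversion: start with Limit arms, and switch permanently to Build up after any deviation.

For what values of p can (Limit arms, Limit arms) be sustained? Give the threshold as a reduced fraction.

15/22

Expected cooperation value is 18 + p·18 + p²·18 + … = 18/(1−p); deviation gives 33 + p·11/(1−p).
18 ≥ 33(1−p) + 11p ⇒ 22p ≥ 15 ⇒ p ≥ 15/22.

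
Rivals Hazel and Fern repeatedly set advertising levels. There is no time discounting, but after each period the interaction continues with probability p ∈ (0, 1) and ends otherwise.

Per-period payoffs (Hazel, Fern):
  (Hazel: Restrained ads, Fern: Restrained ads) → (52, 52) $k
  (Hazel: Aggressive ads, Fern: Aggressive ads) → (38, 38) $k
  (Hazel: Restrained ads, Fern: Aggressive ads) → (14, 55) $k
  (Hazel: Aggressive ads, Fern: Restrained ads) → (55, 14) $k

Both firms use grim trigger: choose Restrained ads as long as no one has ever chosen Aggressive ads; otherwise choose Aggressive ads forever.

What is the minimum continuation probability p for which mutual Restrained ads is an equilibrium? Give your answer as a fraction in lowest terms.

3/17

With no time discounting, the continuation probability p plays the role of the discount factor.
Grim-trigger IC: 52/(1−p) ≥ 55 + 38p/(1−p) ⇒ p ≥ (55−52)/(55−38) = 3/17.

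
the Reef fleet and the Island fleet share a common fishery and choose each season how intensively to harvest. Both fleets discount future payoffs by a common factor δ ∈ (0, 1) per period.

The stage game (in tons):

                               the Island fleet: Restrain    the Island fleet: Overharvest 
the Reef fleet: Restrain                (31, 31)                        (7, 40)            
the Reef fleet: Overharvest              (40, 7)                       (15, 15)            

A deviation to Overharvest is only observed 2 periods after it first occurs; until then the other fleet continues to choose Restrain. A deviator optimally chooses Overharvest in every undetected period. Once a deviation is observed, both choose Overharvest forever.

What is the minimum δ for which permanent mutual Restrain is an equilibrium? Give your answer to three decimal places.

0.600

A deviator earns 40 for 2 periods, then 15 forever; cooperating earns 31 forever. Multiplying the IC by (1−δ):
31 ≥ 40(1−δ^2) + 15δ^2, so 25·δ^2 ≥ 9 and δ^2 ≥ 9/25.
δ ≥ (9/25)^(1/2) ≈ 0.600.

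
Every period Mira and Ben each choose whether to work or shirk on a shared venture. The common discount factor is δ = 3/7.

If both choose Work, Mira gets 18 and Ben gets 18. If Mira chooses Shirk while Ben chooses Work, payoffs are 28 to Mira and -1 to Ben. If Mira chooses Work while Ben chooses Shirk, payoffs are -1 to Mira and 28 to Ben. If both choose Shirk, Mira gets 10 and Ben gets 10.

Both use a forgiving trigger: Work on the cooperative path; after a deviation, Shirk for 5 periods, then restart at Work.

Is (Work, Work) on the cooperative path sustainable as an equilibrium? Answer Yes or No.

No

IC: δ+…+δ^5 ≥ (28−18)/(18−10) = 5/4.
At δ = 3/7: partial sum = 0.7392 < 1.2500. Cooperation not sustainable.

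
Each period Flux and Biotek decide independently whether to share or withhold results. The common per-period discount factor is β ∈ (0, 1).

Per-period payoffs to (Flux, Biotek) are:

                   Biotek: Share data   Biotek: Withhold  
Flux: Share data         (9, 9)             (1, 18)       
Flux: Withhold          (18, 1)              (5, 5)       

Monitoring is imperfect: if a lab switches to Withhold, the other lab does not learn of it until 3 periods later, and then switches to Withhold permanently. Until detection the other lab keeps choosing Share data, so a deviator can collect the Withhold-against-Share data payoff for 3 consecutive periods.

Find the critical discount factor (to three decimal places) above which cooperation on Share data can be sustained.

The best deviation is to choose Withhold for all 3 undetected periods, earning 18 each, then 5 forever once detected.
Deviation value: 18(1−β^3)/(1−β) + 5β^3/(1−β); cooperation value: 9/(1−β).
IC: 9 ≥ 18(1−β^3) + 5β^3 = 18 − 13β^3.
So β^3 ≥ 9/13, giving β ≥ (9/13)^(1/3) ≈ 0.885.

0.885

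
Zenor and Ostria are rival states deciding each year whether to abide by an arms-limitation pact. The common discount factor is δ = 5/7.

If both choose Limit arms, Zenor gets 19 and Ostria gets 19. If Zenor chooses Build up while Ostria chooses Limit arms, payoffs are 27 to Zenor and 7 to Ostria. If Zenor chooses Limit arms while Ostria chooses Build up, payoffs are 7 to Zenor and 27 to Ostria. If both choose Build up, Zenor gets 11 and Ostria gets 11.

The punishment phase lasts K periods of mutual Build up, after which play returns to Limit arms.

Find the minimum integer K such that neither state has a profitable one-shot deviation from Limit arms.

Need Σ_{k=1}^{K} δ^k ≥ (27−19)/(19−11) = 1.0000 at δ = 5/7.
At K = 1 the sum is 0.7143 < 1.0000; at K = 2 it is 1.2245 ≥ 1.0000.
So the minimum punishment length is K = 2.

2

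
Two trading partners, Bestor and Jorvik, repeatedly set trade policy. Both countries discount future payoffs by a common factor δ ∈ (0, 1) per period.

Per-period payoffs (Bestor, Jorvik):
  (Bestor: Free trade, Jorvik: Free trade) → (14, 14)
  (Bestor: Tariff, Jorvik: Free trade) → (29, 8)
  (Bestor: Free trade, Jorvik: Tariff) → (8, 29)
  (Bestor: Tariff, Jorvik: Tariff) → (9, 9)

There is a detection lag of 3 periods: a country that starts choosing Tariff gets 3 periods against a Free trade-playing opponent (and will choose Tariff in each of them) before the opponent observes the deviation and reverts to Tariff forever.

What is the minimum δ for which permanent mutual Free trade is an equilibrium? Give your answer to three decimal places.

0.909

Deviating for the 3 undetected periods gains 29−14 = 15 per period over cooperation, then loses 14−9 = 5 per period forever once punishment starts.
Gain: 15(1 + δ + … + δ^2); loss: 5·δ^3/(1−δ).
No profitable deviation ⇔ 15(1−δ^3) ≤ 5·δ^3, i.e. δ^3 ≥ 15/(15+5) = 3/4.
Hence δ ≥ (3/4)^(1/3) ≈ 0.909.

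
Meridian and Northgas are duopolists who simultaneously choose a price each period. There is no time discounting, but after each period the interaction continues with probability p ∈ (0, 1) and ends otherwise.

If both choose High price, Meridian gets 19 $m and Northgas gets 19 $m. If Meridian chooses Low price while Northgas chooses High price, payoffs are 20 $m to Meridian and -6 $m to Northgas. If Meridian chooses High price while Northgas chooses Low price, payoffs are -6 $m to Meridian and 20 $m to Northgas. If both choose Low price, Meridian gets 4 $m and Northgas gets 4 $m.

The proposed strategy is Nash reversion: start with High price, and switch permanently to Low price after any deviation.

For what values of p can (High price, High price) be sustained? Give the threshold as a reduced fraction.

Expected cooperation value is 19 + p·19 + p²·19 + … = 19/(1−p); deviation gives 20 + p·4/(1−p).
19 ≥ 20(1−p) + 4p ⇒ 16p ≥ 1 ⇒ p ≥ 1/16.

1/16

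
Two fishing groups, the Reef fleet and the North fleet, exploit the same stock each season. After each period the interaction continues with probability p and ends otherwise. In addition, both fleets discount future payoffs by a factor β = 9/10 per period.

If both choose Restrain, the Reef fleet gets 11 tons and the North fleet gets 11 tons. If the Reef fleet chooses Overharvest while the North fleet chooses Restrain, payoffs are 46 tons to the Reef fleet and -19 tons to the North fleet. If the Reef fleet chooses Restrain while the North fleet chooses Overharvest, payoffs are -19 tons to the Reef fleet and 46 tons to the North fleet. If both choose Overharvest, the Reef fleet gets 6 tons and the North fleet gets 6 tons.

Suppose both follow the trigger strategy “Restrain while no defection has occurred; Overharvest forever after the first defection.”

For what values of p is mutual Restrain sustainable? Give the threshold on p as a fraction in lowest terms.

35/36

With continuation probability p and discount β, the effective per-period discount factor is βp.
Grim-trigger IC: βp ≥ (46−11)/(46−6) = 7/8.
So p ≥ (7/8)/(9/10) = 35/36.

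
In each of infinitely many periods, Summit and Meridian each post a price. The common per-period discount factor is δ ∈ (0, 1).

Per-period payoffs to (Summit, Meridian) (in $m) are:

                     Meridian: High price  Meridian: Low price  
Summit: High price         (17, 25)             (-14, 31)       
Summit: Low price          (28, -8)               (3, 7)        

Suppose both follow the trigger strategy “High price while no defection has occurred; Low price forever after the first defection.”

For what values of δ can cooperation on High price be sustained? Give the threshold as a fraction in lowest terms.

For Summit: deviation gain 28−17 = 11, per-period punishment loss 17−3 = 14. IC gives δ ≥ 11/25.
For Meridian: gain 6, loss 18 per period, so δ ≥ 6/24 = 1/4.
The tighter constraint is Summit's, so cooperation needs δ ≥ 11/25.

11/25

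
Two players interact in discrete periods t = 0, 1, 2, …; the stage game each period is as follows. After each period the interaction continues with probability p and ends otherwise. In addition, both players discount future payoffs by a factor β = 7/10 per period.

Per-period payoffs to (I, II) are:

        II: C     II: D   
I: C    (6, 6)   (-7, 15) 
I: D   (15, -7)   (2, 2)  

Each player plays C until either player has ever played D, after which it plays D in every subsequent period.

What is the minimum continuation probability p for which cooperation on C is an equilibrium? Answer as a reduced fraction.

With continuation probability p and discount β, the effective per-period discount factor is βp.
Grim-trigger IC: βp ≥ (15−6)/(15−2) = 9/13.
So p ≥ (9/13)/(7/10) = 90/91.

90/91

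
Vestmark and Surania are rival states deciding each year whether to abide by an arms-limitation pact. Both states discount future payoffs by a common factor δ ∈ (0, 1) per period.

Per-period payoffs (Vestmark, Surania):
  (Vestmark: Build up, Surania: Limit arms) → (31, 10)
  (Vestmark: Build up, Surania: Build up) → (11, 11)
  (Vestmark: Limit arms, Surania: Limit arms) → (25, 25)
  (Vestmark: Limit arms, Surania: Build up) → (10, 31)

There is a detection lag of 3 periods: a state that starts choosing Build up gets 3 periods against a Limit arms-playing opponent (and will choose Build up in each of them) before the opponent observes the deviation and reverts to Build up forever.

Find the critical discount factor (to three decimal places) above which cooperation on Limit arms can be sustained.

0.669

A deviator earns 31 for 3 periods, then 11 forever; cooperating earns 25 forever. Multiplying the IC by (1−δ):
25 ≥ 31(1−δ^3) + 11δ^3, so 20·δ^3 ≥ 6 and δ^3 ≥ 3/10.
δ ≥ (3/10)^(1/3) ≈ 0.669.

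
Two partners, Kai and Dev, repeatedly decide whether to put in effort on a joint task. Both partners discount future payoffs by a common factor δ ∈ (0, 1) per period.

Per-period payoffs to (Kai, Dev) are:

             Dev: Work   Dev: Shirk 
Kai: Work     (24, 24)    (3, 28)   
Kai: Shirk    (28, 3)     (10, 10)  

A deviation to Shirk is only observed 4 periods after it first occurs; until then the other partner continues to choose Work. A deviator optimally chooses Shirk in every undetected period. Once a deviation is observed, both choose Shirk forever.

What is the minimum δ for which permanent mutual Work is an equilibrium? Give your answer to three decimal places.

0.687

A deviator earns 28 for 4 periods, then 10 forever; cooperating earns 24 forever. Multiplying the IC by (1−δ):
24 ≥ 28(1−δ^4) + 10δ^4, so 18·δ^4 ≥ 4 and δ^4 ≥ 2/9.
δ ≥ (2/9)^(1/4) ≈ 0.687.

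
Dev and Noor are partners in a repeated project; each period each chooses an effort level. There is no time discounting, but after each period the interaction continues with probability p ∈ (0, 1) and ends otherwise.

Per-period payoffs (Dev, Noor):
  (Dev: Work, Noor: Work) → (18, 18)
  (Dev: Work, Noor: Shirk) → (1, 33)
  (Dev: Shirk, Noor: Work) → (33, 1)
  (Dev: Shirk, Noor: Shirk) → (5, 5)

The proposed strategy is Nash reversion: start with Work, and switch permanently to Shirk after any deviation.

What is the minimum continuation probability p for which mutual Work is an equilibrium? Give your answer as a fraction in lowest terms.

15/28

Expected cooperation value is 18 + p·18 + p²·18 + … = 18/(1−p); deviation gives 33 + p·5/(1−p).
18 ≥ 33(1−p) + 5p ⇒ 28p ≥ 15 ⇒ p ≥ 15/28.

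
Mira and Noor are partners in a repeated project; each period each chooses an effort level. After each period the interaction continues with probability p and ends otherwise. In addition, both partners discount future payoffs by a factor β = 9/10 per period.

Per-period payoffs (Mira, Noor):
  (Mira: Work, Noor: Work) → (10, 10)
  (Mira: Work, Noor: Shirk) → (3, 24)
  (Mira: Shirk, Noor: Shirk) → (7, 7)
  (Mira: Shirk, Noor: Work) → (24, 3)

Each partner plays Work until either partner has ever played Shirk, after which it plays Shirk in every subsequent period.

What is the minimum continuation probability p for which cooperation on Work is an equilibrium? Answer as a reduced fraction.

140/153

With continuation probability p and discount β, the effective per-period discount factor is βp.
Grim-trigger IC: βp ≥ (24−10)/(24−7) = 14/17.
So p ≥ (14/17)/(9/10) = 140/153.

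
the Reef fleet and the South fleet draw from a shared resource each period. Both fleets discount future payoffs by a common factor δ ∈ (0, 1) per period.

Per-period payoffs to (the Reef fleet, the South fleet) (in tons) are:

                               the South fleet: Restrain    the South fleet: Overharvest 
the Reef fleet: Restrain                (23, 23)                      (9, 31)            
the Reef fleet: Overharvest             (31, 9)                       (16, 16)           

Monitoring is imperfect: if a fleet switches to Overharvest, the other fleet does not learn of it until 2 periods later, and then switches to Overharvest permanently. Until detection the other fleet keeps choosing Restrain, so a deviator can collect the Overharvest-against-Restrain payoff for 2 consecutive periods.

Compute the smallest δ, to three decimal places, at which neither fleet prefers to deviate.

0.730

Deviating for the 2 undetected periods gains 31−23 = 8 per period over cooperation, then loses 23−16 = 7 per period forever once punishment starts.
Gain: 8(1 + δ + … + δ^1); loss: 7·δ^2/(1−δ).
No profitable deviation ⇔ 8(1−δ^2) ≤ 7·δ^2, i.e. δ^2 ≥ 8/(8+7) = 8/15.
Hence δ ≥ (8/15)^(1/2) ≈ 0.730.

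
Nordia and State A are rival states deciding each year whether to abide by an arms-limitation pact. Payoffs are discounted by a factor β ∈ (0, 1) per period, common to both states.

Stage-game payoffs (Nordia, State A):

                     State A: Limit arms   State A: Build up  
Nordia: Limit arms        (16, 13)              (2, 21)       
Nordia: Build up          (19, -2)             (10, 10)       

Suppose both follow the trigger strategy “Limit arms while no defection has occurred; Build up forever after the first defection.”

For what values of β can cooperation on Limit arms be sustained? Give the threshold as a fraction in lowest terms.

For Nordia: deviation gain 19−16 = 3, per-period punishment loss 16−10 = 6. IC gives β ≥ 3/9 = 1/3.
For State A: gain 8, loss 3 per period, so β ≥ 8/11.
The tighter constraint is State A's, so cooperation needs β ≥ 8/11.

8/11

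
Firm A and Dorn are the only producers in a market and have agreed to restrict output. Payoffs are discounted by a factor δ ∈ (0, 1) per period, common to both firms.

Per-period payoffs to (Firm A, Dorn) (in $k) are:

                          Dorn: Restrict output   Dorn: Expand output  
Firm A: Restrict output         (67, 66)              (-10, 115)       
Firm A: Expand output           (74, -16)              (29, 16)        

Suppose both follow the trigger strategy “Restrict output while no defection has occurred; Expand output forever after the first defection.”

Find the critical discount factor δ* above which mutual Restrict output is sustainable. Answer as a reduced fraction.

49/99

For Firm A: deviation gain 74−67 = 7, per-period punishment loss 67−29 = 38. IC gives δ ≥ 7/45.
For Dorn: gain 49, loss 50 per period, so δ ≥ 49/99.
The tighter constraint is Dorn's, so cooperation needs δ ≥ 49/99.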